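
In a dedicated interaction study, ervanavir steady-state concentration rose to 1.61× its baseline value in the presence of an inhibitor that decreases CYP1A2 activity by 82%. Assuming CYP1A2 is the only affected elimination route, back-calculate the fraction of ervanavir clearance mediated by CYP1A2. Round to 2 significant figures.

0.46

CL'/CL = 1 / 1.61 = 0.6211
0.18·fm + (1 − fm) = 0.6211
fm = (0.6211 − 1) / (0.18 − 1) = 0.46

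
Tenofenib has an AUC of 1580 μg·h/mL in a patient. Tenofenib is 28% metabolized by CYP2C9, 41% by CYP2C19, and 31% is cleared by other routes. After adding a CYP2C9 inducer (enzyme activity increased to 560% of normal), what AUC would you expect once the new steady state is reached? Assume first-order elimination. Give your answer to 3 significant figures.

691 μg·h/mL

CYP2C9: 0.28 × 5.6 = 1.568
CYP2C19: 0.41 (unchanged)
Other: 0.31 (unchanged)
CL_new/CL_old = 1.568 + 0.41 + 0.31 = 2.288.
AUC ∝ 1/CL, so new value = 1580 / 2.288 = 691 μg·h/mL.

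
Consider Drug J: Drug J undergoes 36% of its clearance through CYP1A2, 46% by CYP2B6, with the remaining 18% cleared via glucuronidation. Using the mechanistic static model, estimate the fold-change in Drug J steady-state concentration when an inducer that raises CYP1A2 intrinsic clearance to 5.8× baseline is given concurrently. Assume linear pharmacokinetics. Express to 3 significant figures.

CYP1A2: 0.36 × 5.8 = 2.088
CYP2B6: 0.46 (unchanged)
Other: 0.18 (unchanged)
New clearance relative to baseline: 2.088 + 0.46 + 0.18 = 2.728.
Steady-state concentration is inversely proportional to clearance, so the fold-change is 1 / 2.728 = 0.367.

0.367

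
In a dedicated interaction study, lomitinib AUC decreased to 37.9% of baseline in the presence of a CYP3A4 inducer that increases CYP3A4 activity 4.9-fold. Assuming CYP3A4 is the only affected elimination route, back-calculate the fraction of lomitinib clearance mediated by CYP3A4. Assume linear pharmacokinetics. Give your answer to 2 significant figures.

CL'/CL = 1 / 0.379 = 2.639
4.9·fm + (1 − fm) = 2.639
fm = (2.639 − 1) / (4.9 − 1) = 0.42

0.42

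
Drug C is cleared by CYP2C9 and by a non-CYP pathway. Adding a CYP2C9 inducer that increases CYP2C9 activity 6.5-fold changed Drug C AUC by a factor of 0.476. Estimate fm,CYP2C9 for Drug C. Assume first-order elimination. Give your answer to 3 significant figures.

CL'/CL = 1 / 0.476 = 2.101
6.5·fm + (1 − fm) = 2.101
fm = (2.101 − 1) / (6.5 − 1) = 0.200

0.200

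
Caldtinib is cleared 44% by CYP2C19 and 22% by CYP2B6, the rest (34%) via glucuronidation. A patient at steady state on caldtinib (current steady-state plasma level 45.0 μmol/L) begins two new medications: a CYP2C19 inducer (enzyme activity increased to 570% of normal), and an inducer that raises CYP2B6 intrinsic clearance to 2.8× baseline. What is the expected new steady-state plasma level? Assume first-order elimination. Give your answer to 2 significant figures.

13 μmol/L

CYP2C19: 0.44 × 5.7 = 2.508
CYP2B6: 0.22 × 2.8 = 0.616
Other: 0.34 (unchanged)
Relative clearance = 2.508 + 0.616 + 0.34 = 3.464.
Dividing the baseline by the relative clearance: 45.0 / 3.464 = 13 μmol/L.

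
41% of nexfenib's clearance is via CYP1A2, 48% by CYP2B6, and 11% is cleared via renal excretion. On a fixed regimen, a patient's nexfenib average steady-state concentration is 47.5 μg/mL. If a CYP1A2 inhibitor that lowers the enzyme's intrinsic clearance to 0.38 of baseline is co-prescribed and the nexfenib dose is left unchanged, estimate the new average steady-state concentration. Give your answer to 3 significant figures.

63.7 μg/mL

The CYP1A2 pathway (41% of clearance) is reduced to 0.38× activity: 0.41 × 0.38 = 0.1558.
CYP2B6 (48%) and the residual 11% are unaffected.
CL_new/CL_old = 0.1558 + 0.48 + 0.11 = 0.7458.
New average steady-state concentration = baseline ÷ relative clearance = 47.5 / 0.7458 = 63.7 μg/mL.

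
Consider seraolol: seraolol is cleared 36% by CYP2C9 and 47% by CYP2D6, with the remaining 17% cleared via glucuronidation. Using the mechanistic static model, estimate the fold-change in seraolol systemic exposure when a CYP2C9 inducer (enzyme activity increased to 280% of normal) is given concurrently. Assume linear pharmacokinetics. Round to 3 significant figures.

CYP2C9: 0.36 × 2.8 = 1.008
CYP2D6: 0.47 (unchanged)
Other: 0.17 (unchanged)
New clearance relative to baseline: 1.008 + 0.47 + 0.17 = 1.648.
Systemic exposure ratio = CL_old/CL_new = 1 / 1.648 = 0.607.

0.607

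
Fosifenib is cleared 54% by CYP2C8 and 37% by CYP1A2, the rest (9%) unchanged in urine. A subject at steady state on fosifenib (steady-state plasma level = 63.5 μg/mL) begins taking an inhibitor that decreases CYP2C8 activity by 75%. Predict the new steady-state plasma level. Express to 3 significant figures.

107 μg/mL

The CYP2C8 pathway (54% of clearance) is reduced to 0.25× activity: 0.54 × 0.25 = 0.135.
CYP1A2 (37%) and the residual 9% are unaffected.
CL_new/CL_old = 0.135 + 0.37 + 0.09 = 0.595.
Steady-state plasma level ∝ 1/CL, so new value = 63.5 / 0.595 = 107 μg/mL.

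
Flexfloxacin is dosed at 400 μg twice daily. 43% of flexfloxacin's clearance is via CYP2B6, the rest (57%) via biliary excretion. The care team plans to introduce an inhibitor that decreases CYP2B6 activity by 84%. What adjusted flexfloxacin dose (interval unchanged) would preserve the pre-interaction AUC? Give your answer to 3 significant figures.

256 μg

The CYP2B6 pathway (43% of clearance) falls to 0.16× activity: 0.43 × 0.16 = 0.0688.
The remaining 57% of clearance is unaffected.
Relative clearance = 0.0688 + 0.57 = 0.6388.
Css,avg = (dose rate)/CL, so holding Css fixed requires dose ∝ CL: 400 × 0.6388 = 256 μg.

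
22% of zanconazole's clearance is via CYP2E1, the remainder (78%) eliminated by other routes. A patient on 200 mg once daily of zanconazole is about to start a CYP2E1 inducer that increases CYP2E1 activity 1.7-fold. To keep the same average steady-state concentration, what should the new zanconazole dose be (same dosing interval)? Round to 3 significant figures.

The CYP2E1 pathway (22% of clearance) rises to 1.7× activity: 0.22 × 1.7 = 0.374.
Non-CYP routes (78%) are unchanged.
Relative clearance = 0.374 + 0.78 = 1.154.
Exposure is unchanged when dose changes in proportion to clearance. New dose = 200 mg × 1.154 = 231 mg.

231 mg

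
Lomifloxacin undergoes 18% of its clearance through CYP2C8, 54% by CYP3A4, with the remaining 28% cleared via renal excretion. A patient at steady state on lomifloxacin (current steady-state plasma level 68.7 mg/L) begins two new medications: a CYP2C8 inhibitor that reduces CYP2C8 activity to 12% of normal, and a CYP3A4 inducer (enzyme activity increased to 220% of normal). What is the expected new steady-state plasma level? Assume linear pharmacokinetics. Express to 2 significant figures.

46 mg/L

CYP2C8: 0.18 × 0.12 = 0.0216
CYP3A4: 0.54 × 2.2 = 1.188
Other: 0.28 (unchanged)
CL_new/CL_old = 0.0216 + 1.188 + 0.28 = 1.4896.
Dividing the baseline by the relative clearance: 68.7 / 1.4896 = 46 mg/L.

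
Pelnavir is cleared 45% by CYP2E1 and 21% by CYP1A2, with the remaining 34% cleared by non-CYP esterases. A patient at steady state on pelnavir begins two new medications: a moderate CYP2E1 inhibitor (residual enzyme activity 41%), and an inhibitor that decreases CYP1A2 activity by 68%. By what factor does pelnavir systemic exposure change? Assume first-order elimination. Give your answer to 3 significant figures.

1.69

The CYP2E1 pathway (45% of clearance) drops to 0.41× activity: 0.45 × 0.41 = 0.1845.
The CYP1A2 pathway (21% of clearance) drops to 0.32× activity: 0.21 × 0.32 = 0.0672.
The remaining 34% of clearance is unaffected.
Relative clearance = 0.1845 + 0.0672 + 0.34 = 0.5917.
Net systemic exposure ratio = 1 / 0.5917 = 1.69.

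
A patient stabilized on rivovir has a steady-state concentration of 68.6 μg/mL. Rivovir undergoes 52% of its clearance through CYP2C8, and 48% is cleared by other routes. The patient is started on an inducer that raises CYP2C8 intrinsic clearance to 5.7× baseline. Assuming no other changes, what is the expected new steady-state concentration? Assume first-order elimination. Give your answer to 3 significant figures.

19.9 μg/mL

CYP2C8: 0.52 × 5.7 = 2.964
Other: 0.48 (unchanged)
CL_new/CL_old = 2.964 + 0.48 = 3.444.
Steady-state concentration ∝ 1/CL, so new value = 68.6 / 3.444 = 19.9 μg/mL.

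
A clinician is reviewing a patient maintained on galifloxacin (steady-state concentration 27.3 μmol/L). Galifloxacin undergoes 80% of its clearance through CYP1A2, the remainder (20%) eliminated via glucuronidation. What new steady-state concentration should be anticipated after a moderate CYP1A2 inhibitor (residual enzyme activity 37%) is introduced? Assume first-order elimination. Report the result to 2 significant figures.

55 μmol/L

The CYP1A2 pathway (80% of clearance) drops to 0.37× activity: 0.8 × 0.37 = 0.296.
Non-CYP routes (20%) are unchanged.
New clearance relative to baseline: 0.296 + 0.2 = 0.496.
With dosing unchanged, steady-state concentration scales as 1/CL: 27.3 / 0.496 = 55 μmol/L.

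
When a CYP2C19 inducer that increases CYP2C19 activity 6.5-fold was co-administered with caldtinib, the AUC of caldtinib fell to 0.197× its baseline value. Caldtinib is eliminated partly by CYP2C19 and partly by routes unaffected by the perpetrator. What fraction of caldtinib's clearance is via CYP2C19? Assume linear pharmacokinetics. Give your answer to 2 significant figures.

Let x = fm,CYP2C19. Because AUC ∝ 1/CL, relative clearance rose to 1/0.197 = 5.076.
Setting x·6.5 + (1 − x) = 5.076 and solving: x = (5.076 − 1)/(6.5 − 1) = 0.74.

0.74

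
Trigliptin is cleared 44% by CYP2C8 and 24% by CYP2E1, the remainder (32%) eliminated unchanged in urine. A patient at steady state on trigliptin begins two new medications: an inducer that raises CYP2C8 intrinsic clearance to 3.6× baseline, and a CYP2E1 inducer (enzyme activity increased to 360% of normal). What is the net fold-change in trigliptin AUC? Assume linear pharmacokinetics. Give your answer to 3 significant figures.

0.361

CYP2C8: 0.44 × 3.6 = 1.584
CYP2E1: 0.24 × 3.6 = 0.864
Other: 0.32 (unchanged)
Relative clearance = 1.584 + 0.864 + 0.32 = 2.768.
Because AUC varies inversely with clearance, the combined effect is 1 / 2.768 = 0.361.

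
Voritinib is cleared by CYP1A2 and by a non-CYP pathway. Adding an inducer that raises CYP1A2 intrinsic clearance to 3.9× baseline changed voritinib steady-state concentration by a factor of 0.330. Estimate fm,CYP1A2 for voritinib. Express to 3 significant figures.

Let x = fm,CYP1A2. Because steady-state concentration ∝ 1/CL, relative clearance rose to 1/0.330 = 3.03.
Only the CYP1A2 route changed, so 3.03 = x·3.9 + (1 − x), giving x = 0.700.

0.700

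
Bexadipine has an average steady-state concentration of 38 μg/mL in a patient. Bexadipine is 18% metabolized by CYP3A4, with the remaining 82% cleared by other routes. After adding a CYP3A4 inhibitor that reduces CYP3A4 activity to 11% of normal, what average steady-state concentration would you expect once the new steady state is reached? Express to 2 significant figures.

45 μg/mL

The CYP3A4 pathway (18% of clearance) is reduced to 0.11× activity: 0.18 × 0.11 = 0.0198.
The remaining 82% of clearance is unaffected.
New clearance relative to baseline: 0.0198 + 0.82 = 0.8398.
With dosing unchanged, average steady-state concentration scales as 1/CL: 38 / 0.8398 = 45 μg/mL.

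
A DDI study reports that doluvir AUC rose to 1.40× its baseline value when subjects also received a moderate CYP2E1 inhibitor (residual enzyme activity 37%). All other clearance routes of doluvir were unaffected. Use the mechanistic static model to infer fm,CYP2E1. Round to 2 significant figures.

0.45

Call the CYP2E1 fraction fm. After the interaction, CL_new/CL_old = fm × 0.37 + (1 − fm).
AUC ratio = 1 / (new CL fraction), so new CL fraction = 1 / 1.40 = 0.7143.
fm × 0.37 + 1 − fm = 0.7143  ⇒  fm × (0.37 − 1) = −0.2857  ⇒  fm = 0.45.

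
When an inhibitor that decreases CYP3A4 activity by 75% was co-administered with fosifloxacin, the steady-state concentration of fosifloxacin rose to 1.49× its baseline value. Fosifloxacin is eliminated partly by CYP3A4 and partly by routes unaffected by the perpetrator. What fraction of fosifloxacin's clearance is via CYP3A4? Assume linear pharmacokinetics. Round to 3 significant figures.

0.438

CL'/CL = 1 / 1.49 = 0.6711
0.25·fm + (1 − fm) = 0.6711
fm = (0.6711 − 1) / (0.25 − 1) = 0.438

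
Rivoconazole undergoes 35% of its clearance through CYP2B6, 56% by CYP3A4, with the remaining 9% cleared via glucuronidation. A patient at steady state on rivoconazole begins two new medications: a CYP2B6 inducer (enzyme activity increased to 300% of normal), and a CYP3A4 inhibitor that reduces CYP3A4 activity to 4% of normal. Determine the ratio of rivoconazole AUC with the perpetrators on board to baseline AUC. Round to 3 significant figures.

0.860

CYP2B6: 0.35 × 3 = 1.05
CYP3A4: 0.56 × 0.04 = 0.0224
Other: 0.09 (unchanged)
Relative clearance = 1.05 + 0.0224 + 0.09 = 1.1624.
AUC ∝ 1/CL: fold-change = 1 / 1.1624 = 0.860.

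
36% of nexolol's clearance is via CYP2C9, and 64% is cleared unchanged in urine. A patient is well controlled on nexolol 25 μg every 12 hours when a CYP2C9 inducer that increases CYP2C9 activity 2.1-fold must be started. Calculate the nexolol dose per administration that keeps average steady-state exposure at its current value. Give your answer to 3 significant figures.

The CYP2C9 pathway (36% of clearance) rises to 2.1× activity: 0.36 × 2.1 = 0.756.
Non-CYP routes (64%) are unchanged.
New clearance relative to baseline: 0.756 + 0.64 = 1.396.
To maintain the same steady-state level, dose must scale with clearance: new dose = 25 × 1.396 = 34.9 μg.

34.9 μg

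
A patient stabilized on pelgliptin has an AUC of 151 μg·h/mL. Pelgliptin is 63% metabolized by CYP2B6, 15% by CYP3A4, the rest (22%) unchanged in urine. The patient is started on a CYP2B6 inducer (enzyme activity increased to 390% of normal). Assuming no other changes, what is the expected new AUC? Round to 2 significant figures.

53 μg·h/mL

The CYP2B6 pathway (63% of clearance) increases to 3.9× activity: 0.63 × 3.9 = 2.457.
CYP3A4 (15%) and the residual 22% are unaffected.
New clearance relative to baseline: 2.457 + 0.15 + 0.22 = 2.827.
With dosing unchanged, AUC scales as 1/CL: 151 / 2.827 = 53 μg·h/mL.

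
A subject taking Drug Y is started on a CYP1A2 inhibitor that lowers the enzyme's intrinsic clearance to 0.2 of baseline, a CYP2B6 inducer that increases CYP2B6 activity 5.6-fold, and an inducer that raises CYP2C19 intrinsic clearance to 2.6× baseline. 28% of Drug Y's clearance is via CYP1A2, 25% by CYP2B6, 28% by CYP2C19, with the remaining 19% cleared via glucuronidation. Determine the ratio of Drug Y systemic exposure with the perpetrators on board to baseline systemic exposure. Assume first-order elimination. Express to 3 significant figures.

0.421

The CYP1A2 pathway (28% of clearance) falls to 0.2× activity: 0.28 × 0.2 = 0.056.
The CYP2B6 pathway (25% of clearance) increases to 5.6× activity: 0.25 × 5.6 = 1.4.
The CYP2C19 pathway (28% of clearance) is boosted to 2.6× activity: 0.28 × 2.6 = 0.728.
The remaining 19% of clearance is unaffected.
New clearance relative to baseline: 0.056 + 1.4 + 0.728 + 0.19 = 2.374.
Because systemic exposure varies inversely with clearance, the combined effect is 1 / 2.374 = 0.421.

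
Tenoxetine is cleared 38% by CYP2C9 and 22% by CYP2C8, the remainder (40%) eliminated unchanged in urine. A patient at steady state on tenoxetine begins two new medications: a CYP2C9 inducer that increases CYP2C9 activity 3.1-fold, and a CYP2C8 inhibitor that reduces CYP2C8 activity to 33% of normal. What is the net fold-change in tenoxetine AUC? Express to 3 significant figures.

The CYP2C9 pathway (38% of clearance) rises to 3.1× activity: 0.38 × 3.1 = 1.178.
The CYP2C8 pathway (22% of clearance) drops to 0.33× activity: 0.22 × 0.33 = 0.0726.
The remaining 40% of clearance is unaffected.
Relative clearance = 1.178 + 0.0726 + 0.4 = 1.6506.
AUC ∝ 1/CL: fold-change = 1 / 1.6506 = 0.606.

0.606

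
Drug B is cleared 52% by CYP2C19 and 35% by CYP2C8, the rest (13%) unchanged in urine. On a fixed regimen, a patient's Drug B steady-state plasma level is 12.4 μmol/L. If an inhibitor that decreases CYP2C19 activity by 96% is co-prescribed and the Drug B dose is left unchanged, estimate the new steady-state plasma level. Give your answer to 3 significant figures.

The CYP2C19 pathway (52% of clearance) falls to 0.04× activity: 0.52 × 0.04 = 0.0208.
CYP2C8 (35%) and the residual 13% are unaffected.
New clearance relative to baseline: 0.0208 + 0.35 + 0.13 = 0.5008.
With dosing unchanged, steady-state plasma level scales as 1/CL: 12.4 / 0.5008 = 24.8 μmol/L.

24.8 μmol/L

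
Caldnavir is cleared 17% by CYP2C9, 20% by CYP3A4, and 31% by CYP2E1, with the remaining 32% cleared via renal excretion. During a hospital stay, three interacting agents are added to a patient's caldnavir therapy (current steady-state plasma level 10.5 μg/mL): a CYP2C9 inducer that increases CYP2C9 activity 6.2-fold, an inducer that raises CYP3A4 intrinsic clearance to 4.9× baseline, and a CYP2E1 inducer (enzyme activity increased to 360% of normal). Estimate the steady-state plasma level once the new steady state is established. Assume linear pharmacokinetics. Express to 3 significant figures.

The CYP2C9 pathway (17% of clearance) increases to 6.2× activity: 0.17 × 6.2 = 1.054.
The CYP3A4 pathway (20% of clearance) increases to 4.9× activity: 0.2 × 4.9 = 0.98.
The CYP2E1 pathway (31% of clearance) rises to 3.6× activity: 0.31 × 3.6 = 1.116.
The remaining 32% of clearance is unaffected.
New clearance relative to baseline: 1.054 + 0.98 + 1.116 + 0.32 = 3.47.
Steady-state plasma level ∝ 1/CL: new value = 10.5 / 3.47 = 3.03 μg/mL.

3.03 μg/mL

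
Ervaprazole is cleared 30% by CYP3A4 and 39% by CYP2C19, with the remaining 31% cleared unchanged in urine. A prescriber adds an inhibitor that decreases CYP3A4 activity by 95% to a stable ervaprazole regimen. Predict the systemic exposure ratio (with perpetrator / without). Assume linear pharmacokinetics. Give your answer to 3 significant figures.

1.40

CYP3A4: 0.3 × 0.05 = 0.015
CYP2C19: 0.39 (unchanged)
Other: 0.31 (unchanged)
New clearance relative to baseline: 0.015 + 0.39 + 0.31 = 0.715.
Since systemic exposure ∝ 1/CL, the ratio is 1 / 0.715 = 1.40.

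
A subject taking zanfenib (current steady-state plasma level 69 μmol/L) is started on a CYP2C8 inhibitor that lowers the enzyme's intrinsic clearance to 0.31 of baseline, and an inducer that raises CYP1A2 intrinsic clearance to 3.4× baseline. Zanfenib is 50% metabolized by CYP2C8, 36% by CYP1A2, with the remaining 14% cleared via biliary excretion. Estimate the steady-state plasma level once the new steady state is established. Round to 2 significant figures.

CYP2C8: 0.5 × 0.31 = 0.155
CYP1A2: 0.36 × 3.4 = 1.224
Other: 0.14 (unchanged)
Relative clearance = 0.155 + 1.224 + 0.14 = 1.519.
Steady-state plasma level ∝ 1/CL: new value = 69 / 1.519 = 45 μmol/L.

45 μmol/L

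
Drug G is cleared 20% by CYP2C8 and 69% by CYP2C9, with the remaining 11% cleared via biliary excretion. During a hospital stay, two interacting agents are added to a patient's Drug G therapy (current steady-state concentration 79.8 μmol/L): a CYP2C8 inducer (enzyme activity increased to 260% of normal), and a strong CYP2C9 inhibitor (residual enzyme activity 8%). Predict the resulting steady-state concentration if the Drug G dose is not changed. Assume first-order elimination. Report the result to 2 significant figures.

The CYP2C8 pathway (20% of clearance) increases to 2.6× activity: 0.2 × 2.6 = 0.52.
The CYP2C9 pathway (69% of clearance) falls to 0.08× activity: 0.69 × 0.08 = 0.0552.
Non-CYP routes (11%) are unchanged.
Relative clearance = 0.52 + 0.0552 + 0.11 = 0.6852.
Dividing the baseline by the relative clearance: 79.8 / 0.6852 = 1.2 × 10² μmol/L.

1.2 × 10² μmol/L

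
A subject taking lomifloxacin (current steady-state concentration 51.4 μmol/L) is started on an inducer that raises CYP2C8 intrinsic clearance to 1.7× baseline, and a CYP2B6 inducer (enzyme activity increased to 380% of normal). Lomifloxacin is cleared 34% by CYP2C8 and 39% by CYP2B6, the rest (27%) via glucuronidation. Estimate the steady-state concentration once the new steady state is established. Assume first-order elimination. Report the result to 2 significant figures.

The CYP2C8 pathway (34% of clearance) rises to 1.7× activity: 0.34 × 1.7 = 0.578.
The CYP2B6 pathway (39% of clearance) rises to 3.8× activity: 0.39 × 3.8 = 1.482.
The remaining 27% of clearance is unaffected.
Relative clearance = 0.578 + 1.482 + 0.27 = 2.33.
Dividing the baseline by the relative clearance: 51.4 / 2.33 = 22 μmol/L.

22 μmol/L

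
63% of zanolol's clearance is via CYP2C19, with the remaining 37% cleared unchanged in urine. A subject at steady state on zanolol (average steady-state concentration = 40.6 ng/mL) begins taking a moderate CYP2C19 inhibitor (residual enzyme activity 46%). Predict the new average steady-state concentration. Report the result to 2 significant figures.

62 ng/mL

The CYP2C19 pathway (63% of clearance) falls to 0.46× activity: 0.63 × 0.46 = 0.2898.
Non-CYP routes (37%) are unchanged.
Relative clearance = 0.2898 + 0.37 = 0.6598.
Average steady-state concentration ∝ 1/CL, so new value = 40.6 / 0.6598 = 62 ng/mL.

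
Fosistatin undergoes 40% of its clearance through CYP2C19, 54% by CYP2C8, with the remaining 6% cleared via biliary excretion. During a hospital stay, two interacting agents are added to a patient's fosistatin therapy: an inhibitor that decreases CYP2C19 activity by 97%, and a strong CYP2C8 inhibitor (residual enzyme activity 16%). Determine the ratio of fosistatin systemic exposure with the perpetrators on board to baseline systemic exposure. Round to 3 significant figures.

6.31

CYP2C19: 0.4 × 0.03 = 0.012
CYP2C8: 0.54 × 0.16 = 0.0864
Other: 0.06 (unchanged)
Relative clearance = 0.012 + 0.0864 + 0.06 = 0.1584.
Net systemic exposure ratio = 1 / 0.1584 = 6.31.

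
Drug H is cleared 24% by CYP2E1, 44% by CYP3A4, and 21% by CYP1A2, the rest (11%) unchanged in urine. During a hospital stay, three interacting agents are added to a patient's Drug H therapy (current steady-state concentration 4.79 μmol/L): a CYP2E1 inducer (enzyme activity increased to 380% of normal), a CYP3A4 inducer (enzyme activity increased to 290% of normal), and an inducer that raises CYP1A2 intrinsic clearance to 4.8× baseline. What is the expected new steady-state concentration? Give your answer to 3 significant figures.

1.45 μmol/L

The CYP2E1 pathway (24% of clearance) is boosted to 3.8× activity: 0.24 × 3.8 = 0.912.
The CYP3A4 pathway (44% of clearance) increases to 2.9× activity: 0.44 × 2.9 = 1.276.
The CYP1A2 pathway (21% of clearance) is boosted to 4.8× activity: 0.21 × 4.8 = 1.008.
Non-CYP routes (11%) are unchanged.
CL_new/CL_old = 0.912 + 1.276 + 1.008 + 0.11 = 3.306.
Steady-state concentration ∝ 1/CL: new value = 4.79 / 3.306 = 1.45 μmol/L.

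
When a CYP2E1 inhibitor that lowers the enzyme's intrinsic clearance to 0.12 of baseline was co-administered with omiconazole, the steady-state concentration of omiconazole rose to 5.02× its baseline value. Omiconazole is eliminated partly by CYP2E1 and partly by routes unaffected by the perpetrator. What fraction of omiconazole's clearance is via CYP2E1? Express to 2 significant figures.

Call the CYP2E1 fraction fm. After the interaction, CL_new/CL_old = fm × 0.12 + (1 − fm).
Steady-state concentration ratio = 1 / (new CL fraction), so new CL fraction = 1 / 5.02 = 0.1992.
fm × 0.12 + 1 − fm = 0.1992  ⇒  fm × (0.12 − 1) = −0.8008  ⇒  fm = 0.91.

0.91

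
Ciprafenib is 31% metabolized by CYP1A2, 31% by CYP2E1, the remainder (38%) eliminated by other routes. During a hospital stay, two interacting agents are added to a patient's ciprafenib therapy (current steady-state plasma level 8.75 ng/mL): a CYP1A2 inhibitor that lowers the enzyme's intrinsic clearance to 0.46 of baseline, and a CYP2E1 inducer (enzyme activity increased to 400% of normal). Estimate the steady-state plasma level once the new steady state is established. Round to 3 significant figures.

4.96 ng/mL

CYP1A2: 0.31 × 0.46 = 0.1426
CYP2E1: 0.31 × 4 = 1.24
Other: 0.38 (unchanged)
CL_new/CL_old = 0.1426 + 1.24 + 0.38 = 1.7626.
New steady-state plasma level = 8.75 / 1.7626 = 4.96 ng/mL (concentration scales inversely with clearance).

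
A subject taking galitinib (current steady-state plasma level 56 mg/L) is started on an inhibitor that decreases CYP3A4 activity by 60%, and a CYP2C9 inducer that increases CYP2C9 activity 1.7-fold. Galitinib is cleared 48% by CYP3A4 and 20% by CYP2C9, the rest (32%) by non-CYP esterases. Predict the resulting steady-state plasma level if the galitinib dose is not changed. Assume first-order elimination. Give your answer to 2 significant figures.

The CYP3A4 pathway (48% of clearance) is reduced to 0.4× activity: 0.48 × 0.4 = 0.192.
The CYP2C9 pathway (20% of clearance) increases to 1.7× activity: 0.2 × 1.7 = 0.34.
The remaining 32% of clearance is unaffected.
New clearance relative to baseline: 0.192 + 0.34 + 0.32 = 0.852.
Steady-state plasma level ∝ 1/CL: new value = 56 / 0.852 = 66 mg/L.

66 mg/L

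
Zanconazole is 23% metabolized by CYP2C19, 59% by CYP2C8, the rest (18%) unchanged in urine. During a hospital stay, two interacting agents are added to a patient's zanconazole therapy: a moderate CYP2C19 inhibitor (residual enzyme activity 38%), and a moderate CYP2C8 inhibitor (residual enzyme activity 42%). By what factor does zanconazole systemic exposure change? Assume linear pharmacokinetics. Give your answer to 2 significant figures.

The CYP2C19 pathway (23% of clearance) falls to 0.38× activity: 0.23 × 0.38 = 0.0874.
The CYP2C8 pathway (59% of clearance) falls to 0.42× activity: 0.59 × 0.42 = 0.2478.
Non-CYP routes (18%) are unchanged.
New clearance relative to baseline: 0.0874 + 0.2478 + 0.18 = 0.5152.
Net systemic exposure ratio = 1 / 0.5152 = 1.9.

1.9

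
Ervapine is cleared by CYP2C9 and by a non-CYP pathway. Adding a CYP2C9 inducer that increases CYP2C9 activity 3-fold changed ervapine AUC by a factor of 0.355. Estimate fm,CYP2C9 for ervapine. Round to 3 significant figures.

CL'/CL = 1 / 0.355 = 2.817
3·fm + (1 − fm) = 2.817
fm = (2.817 − 1) / (3 − 1) = 0.908

0.908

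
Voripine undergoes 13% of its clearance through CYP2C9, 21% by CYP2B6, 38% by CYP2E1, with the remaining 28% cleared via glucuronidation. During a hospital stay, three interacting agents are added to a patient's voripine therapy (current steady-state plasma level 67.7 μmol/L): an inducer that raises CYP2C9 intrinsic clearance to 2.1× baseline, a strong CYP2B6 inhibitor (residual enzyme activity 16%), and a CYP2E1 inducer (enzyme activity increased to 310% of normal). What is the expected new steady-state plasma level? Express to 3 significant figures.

38.4 μmol/L

The CYP2C9 pathway (13% of clearance) is boosted to 2.1× activity: 0.13 × 2.1 = 0.273.
The CYP2B6 pathway (21% of clearance) drops to 0.16× activity: 0.21 × 0.16 = 0.0336.
The CYP2E1 pathway (38% of clearance) is boosted to 3.1× activity: 0.38 × 3.1 = 1.178.
The remaining 28% of clearance is unaffected.
New clearance relative to baseline: 0.273 + 0.0336 + 1.178 + 0.28 = 1.7646.
New steady-state plasma level = 67.7 / 1.7646 = 38.4 μmol/L (concentration scales inversely with clearance).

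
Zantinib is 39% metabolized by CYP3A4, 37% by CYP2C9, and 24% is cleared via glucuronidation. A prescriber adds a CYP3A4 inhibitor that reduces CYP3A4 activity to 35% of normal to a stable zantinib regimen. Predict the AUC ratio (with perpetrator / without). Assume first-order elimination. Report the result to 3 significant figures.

1.34

CYP3A4: 0.39 × 0.35 = 0.1365
CYP2C9: 0.37 (unchanged)
Other: 0.24 (unchanged)
New clearance relative to baseline: 0.1365 + 0.37 + 0.24 = 0.7465.
AUC is inversely proportional to clearance, so the fold-change is 1 / 0.7465 = 1.34.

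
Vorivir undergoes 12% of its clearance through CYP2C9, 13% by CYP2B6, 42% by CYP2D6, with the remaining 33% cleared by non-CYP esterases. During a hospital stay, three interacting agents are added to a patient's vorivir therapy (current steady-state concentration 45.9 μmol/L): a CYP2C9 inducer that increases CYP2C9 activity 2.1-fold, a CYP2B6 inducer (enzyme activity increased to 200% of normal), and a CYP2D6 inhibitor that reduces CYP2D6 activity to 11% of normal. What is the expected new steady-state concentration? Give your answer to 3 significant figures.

CYP2C9: 0.12 × 2.1 = 0.252
CYP2B6: 0.13 × 2 = 0.26
CYP2D6: 0.42 × 0.11 = 0.0462
Other: 0.33 (unchanged)
Relative clearance = 0.252 + 0.26 + 0.0462 + 0.33 = 0.8882.
Steady-state concentration ∝ 1/CL: new value = 45.9 / 0.8882 = 51.7 μmol/L.

51.7 μmol/L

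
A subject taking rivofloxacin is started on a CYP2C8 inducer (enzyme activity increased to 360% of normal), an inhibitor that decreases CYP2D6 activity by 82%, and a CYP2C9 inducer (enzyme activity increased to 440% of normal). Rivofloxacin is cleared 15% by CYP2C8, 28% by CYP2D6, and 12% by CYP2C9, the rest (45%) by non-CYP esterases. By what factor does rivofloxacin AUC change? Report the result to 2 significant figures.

The CYP2C8 pathway (15% of clearance) is boosted to 3.6× activity: 0.15 × 3.6 = 0.54.
The CYP2D6 pathway (28% of clearance) falls to 0.18× activity: 0.28 × 0.18 = 0.0504.
The CYP2C9 pathway (12% of clearance) is boosted to 4.4× activity: 0.12 × 4.4 = 0.528.
The remaining 45% of clearance is unaffected.
CL_new/CL_old = 0.54 + 0.0504 + 0.528 + 0.45 = 1.5684.
Net AUC ratio = 1 / 1.5684 = 0.64.

0.64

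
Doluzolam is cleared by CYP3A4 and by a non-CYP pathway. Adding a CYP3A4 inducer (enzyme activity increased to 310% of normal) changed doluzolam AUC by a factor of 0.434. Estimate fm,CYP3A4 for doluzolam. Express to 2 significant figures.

Let x = fm,CYP3A4. Because AUC ∝ 1/CL, relative clearance rose to 1/0.434 = 2.304.
Setting x·3.1 + (1 − x) = 2.304 and solving: x = (2.304 − 1)/(3.1 − 1) = 0.62.

0.62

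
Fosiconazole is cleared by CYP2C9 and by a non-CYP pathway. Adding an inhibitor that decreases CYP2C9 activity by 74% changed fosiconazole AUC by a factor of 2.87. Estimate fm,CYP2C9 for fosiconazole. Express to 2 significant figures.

Write x for the fraction cleared via CYP2C9. The observed AUC change means clearance fell to 1/2.87 = 0.3484 of baseline.
Only the CYP2C9 route changed, so 0.3484 = x·0.26 + (1 − x), giving x = 0.88.

0.88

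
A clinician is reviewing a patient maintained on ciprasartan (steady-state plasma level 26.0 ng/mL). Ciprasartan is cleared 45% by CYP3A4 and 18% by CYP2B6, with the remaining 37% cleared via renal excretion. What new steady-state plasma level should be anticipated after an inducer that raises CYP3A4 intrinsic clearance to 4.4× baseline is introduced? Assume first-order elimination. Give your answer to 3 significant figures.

The CYP3A4 pathway (45% of clearance) is boosted to 4.4× activity: 0.45 × 4.4 = 1.98.
CYP2B6 (18%) and the residual 37% are unaffected.
Relative clearance = 1.98 + 0.18 + 0.37 = 2.53.
Steady-state plasma level ∝ 1/CL, so new value = 26.0 / 2.53 = 10.3 ng/mL.

10.3 ng/mL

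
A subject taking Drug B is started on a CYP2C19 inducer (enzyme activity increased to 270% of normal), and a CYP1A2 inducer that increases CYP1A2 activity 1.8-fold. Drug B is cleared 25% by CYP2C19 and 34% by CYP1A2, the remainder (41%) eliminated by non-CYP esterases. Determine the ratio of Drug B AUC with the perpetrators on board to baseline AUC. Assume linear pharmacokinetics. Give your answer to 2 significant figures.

0.59

The CYP2C19 pathway (25% of clearance) is boosted to 2.7× activity: 0.25 × 2.7 = 0.675.
The CYP1A2 pathway (34% of clearance) increases to 1.8× activity: 0.34 × 1.8 = 0.612.
The remaining 41% of clearance is unaffected.
New clearance relative to baseline: 0.675 + 0.612 + 0.41 = 1.697.
AUC ∝ 1/CL: fold-change = 1 / 1.697 = 0.59.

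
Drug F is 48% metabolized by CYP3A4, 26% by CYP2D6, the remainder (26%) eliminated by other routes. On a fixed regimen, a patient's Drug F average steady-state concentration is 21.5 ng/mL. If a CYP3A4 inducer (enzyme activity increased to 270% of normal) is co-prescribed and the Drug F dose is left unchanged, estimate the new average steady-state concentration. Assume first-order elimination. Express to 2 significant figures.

12 ng/mL

CYP3A4: 0.48 × 2.7 = 1.296
CYP2D6: 0.26 (unchanged)
Other: 0.26 (unchanged)
CL_new/CL_old = 1.296 + 0.26 + 0.26 = 1.816.
New average steady-state concentration = baseline ÷ relative clearance = 21.5 / 1.816 = 12 ng/mL.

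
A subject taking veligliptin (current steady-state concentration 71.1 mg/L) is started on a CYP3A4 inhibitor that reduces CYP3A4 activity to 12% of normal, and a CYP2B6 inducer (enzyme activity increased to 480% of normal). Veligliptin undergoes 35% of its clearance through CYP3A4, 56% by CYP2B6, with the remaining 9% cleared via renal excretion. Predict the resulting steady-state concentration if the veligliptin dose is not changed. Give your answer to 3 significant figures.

The CYP3A4 pathway (35% of clearance) falls to 0.12× activity: 0.35 × 0.12 = 0.042.
The CYP2B6 pathway (56% of clearance) increases to 4.8× activity: 0.56 × 4.8 = 2.688.
Non-CYP routes (9%) are unchanged.
CL_new/CL_old = 0.042 + 2.688 + 0.09 = 2.82.
Dividing the baseline by the relative clearance: 71.1 / 2.82 = 25.2 mg/L.

25.2 mg/L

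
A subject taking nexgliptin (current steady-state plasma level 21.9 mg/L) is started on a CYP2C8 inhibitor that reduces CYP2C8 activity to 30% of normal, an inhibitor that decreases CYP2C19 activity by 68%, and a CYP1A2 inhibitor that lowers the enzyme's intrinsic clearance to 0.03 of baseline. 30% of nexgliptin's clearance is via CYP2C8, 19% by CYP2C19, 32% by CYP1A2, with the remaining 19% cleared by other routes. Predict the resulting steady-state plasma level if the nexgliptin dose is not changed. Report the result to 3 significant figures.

62.5 mg/L

CYP2C8: 0.3 × 0.3 = 0.09
CYP2C19: 0.19 × 0.32 = 0.0608
CYP1A2: 0.32 × 0.03 = 0.0096
Other: 0.19 (unchanged)
New clearance relative to baseline: 0.09 + 0.0608 + 0.0096 + 0.19 = 0.3504.
Steady-state plasma level ∝ 1/CL: new value = 21.9 / 0.3504 = 62.5 mg/L.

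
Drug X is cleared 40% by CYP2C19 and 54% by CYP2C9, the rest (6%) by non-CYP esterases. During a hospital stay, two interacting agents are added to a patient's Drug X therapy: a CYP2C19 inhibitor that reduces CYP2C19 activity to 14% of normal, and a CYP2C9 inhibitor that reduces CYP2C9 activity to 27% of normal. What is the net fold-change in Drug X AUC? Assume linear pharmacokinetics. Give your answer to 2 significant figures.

CYP2C19: 0.4 × 0.14 = 0.056
CYP2C9: 0.54 × 0.27 = 0.1458
Other: 0.06 (unchanged)
CL_new/CL_old = 0.056 + 0.1458 + 0.06 = 0.2618.
AUC ∝ 1/CL: fold-change = 1 / 0.2618 = 3.8.

3.8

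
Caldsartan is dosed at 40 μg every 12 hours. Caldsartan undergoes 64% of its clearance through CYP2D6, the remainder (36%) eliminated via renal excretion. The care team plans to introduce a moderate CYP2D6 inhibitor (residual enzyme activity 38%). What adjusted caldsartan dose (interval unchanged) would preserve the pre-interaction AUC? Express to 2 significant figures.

24 μg

CYP2D6: 0.64 × 0.38 = 0.2432
Other: 0.36 (unchanged)
New clearance relative to baseline: 0.2432 + 0.36 = 0.6032.
Css,avg = (dose rate)/CL, so holding Css fixed requires dose ∝ CL: 40 × 0.6032 = 24 μg.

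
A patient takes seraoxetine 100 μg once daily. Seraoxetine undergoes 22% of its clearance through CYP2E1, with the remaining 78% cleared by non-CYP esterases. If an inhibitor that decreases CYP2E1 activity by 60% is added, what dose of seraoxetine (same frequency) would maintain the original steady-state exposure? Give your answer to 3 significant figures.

86.8 μg

The CYP2E1 pathway (22% of clearance) is reduced to 0.4× activity: 0.22 × 0.4 = 0.088.
The remaining 78% of clearance is unaffected.
Relative clearance = 0.088 + 0.78 = 0.868.
Exposure is unchanged when dose changes in proportion to clearance. New dose = 100 μg × 0.868 = 86.8 μg.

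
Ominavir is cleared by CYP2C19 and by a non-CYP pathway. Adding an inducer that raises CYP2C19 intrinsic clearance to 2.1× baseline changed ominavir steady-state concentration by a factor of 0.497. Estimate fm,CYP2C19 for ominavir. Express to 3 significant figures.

0.920

CL'/CL = 1 / 0.497 = 2.012
2.1·fm + (1 − fm) = 2.012
fm = (2.012 − 1) / (2.1 − 1) = 0.920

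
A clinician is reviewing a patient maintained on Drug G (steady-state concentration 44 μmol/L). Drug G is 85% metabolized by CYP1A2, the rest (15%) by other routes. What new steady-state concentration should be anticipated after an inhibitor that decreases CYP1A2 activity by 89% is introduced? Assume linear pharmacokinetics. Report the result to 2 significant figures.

1.8 × 10² μmol/L

The CYP1A2 pathway (85% of clearance) falls to 0.11× activity: 0.85 × 0.11 = 0.0935.
The remaining 15% of clearance is unaffected.
Relative clearance = 0.0935 + 0.15 = 0.2435.
Steady-state concentration ∝ 1/CL, so new value = 44 / 0.2435 = 1.8 × 10² μmol/L.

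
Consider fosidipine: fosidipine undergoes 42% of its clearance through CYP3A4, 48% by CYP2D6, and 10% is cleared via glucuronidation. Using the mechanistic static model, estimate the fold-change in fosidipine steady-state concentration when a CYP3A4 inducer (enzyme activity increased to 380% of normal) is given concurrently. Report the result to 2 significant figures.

0.46

The CYP3A4 pathway (42% of clearance) is boosted to 3.8× activity: 0.42 × 3.8 = 1.596.
CYP2D6 (48%) and the residual 10% are unaffected.
Relative clearance = 1.596 + 0.48 + 0.1 = 2.176.
Steady-state concentration ratio = CL_old/CL_new = 1 / 2.176 = 0.46.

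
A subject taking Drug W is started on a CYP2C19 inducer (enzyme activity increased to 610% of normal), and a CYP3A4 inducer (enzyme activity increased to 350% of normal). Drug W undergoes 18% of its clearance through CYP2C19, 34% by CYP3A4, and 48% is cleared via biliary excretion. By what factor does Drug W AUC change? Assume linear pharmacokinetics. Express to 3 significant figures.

The CYP2C19 pathway (18% of clearance) rises to 6.1× activity: 0.18 × 6.1 = 1.098.
The CYP3A4 pathway (34% of clearance) increases to 3.5× activity: 0.34 × 3.5 = 1.19.
The remaining 48% of clearance is unaffected.
New clearance relative to baseline: 1.098 + 1.19 + 0.48 = 2.768.
AUC ∝ 1/CL: fold-change = 1 / 2.768 = 0.361.

0.361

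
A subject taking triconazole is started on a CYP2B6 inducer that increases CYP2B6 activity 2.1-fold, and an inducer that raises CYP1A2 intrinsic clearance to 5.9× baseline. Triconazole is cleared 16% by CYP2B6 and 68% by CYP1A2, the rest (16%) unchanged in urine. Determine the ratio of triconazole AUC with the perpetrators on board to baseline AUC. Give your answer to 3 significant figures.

0.222

CYP2B6: 0.16 × 2.1 = 0.336
CYP1A2: 0.68 × 5.9 = 4.012
Other: 0.16 (unchanged)
CL_new/CL_old = 0.336 + 4.012 + 0.16 = 4.508.
Net AUC ratio = 1 / 4.508 = 0.222.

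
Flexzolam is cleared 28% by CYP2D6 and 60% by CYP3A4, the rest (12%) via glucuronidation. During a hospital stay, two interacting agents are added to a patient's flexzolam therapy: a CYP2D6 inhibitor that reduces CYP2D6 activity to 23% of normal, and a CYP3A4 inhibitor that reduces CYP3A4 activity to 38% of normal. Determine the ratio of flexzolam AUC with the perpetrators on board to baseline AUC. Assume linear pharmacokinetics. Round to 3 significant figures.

The CYP2D6 pathway (28% of clearance) falls to 0.23× activity: 0.28 × 0.23 = 0.0644.
The CYP3A4 pathway (60% of clearance) falls to 0.38× activity: 0.6 × 0.38 = 0.228.
The remaining 12% of clearance is unaffected.
Relative clearance = 0.0644 + 0.228 + 0.12 = 0.4124.
Net AUC ratio = 1 / 0.4124 = 2.42.

2.42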